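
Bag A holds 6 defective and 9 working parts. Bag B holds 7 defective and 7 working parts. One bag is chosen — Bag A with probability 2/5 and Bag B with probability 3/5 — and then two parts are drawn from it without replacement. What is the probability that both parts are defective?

From Bag A: P(both defective) = (6/15)(5/14) = 1/7.
From Bag B: P(both defective) = (7/14)(6/13) = 3/13.
Total probability = (2/5)(1/7) + (3/5)(3/13) = 89/455.

89/455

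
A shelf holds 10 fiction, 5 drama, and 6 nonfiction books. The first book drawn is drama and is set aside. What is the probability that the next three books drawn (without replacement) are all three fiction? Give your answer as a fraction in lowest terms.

After the first draw, 10 of the remaining 20 books are fiction.
P = 10/20 × 9/19 × 8/18 = 720/6840 = 2/19.

2/19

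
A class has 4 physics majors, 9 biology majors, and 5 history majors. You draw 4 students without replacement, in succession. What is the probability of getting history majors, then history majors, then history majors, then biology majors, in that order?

Chain rule:
P = 5/18 × 4/17 × 3/16 × 9/15 = 540/73440 = 1/136.

1/136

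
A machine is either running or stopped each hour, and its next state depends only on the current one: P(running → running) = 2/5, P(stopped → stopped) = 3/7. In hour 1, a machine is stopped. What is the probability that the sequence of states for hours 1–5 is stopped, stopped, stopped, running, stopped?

Hour 1 is given. For each transition, use the conditional probability from the current state:
P(stopped | stopped) = 3/7; P(stopped | stopped) = 3/7; P(running | stopped) = 4/7; P(stopped | running) = 3/5.
P = 3/7 × 3/7 × 4/7 × 3/5 = 108/1715.

108/1715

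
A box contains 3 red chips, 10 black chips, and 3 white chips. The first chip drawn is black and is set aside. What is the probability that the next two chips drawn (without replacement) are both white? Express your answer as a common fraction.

1/35

After the first draw, 3 of the remaining 15 chips are white.
P = 3/15 × 2/14 = 6/210 = 1/35.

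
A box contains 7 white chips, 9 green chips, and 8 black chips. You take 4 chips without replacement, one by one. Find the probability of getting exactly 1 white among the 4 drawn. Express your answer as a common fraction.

340/759

One ordering (white drawn first) has probability 7/24 × 17/23 × 16/22 × 15/21 = 28560/255024 = 85/759.
There are C(4,1) = 4 such orderings, each equally likely, so P = 4 × 85/759 = 340/759.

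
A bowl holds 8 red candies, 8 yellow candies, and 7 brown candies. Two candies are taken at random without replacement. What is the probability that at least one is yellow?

148/253

P(no yellow) = 15/23 × 14/22 = 210/506 = 105/253.
P(at least one) = 1 − 105/253 = 148/253.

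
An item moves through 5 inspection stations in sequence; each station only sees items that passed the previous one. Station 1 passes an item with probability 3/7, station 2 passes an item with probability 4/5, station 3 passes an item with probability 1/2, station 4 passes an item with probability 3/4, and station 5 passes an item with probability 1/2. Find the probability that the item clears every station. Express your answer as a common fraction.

9/140

Each stage is reached only if all earlier stages succeed, so
P = 3/7 × 4/5 × 1/2 × 3/4 × 1/2 = 36/560 = 9/140.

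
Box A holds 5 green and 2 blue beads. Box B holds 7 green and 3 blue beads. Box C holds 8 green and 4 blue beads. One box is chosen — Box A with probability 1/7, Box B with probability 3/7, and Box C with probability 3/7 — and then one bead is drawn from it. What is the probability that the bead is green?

From Box A: P(green) = 5/7.
From Box B: P(green) = 7/10.
From Box C: P(green) = 8/12.
Total probability = (1/7)(5/7) + (3/7)(7/10) + (3/7)(8/12) = 337/490.

337/490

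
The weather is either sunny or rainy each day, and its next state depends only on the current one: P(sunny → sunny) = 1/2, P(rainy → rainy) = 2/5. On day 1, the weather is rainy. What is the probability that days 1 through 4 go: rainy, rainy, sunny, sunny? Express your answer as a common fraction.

3/25

Day 1 is given. For each transition, use the conditional probability from the current state:
P(rainy | rainy) = 2/5; P(sunny | rainy) = 3/5; P(sunny | sunny) = 1/2.
P = 2/5 × 3/5 × 1/2 = 6/50 = 3/25.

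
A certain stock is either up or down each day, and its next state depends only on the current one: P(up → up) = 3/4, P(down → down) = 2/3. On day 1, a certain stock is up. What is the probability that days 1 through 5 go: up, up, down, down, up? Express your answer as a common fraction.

Day 1 is given. For each transition, use the conditional probability from the current state:
P(up | up) = 3/4; P(down | up) = 1/4; P(down | down) = 2/3; P(up | down) = 1/3.
P = 3/4 × 1/4 × 2/3 × 1/3 = 6/144 = 1/24.

1/24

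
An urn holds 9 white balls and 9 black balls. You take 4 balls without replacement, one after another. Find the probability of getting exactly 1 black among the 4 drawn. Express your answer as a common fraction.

One ordering (black drawn first) has probability 9/18 × 9/17 × 8/16 × 7/15 = 4536/73440 = 21/340.
There are C(4,1) = 4 such orderings, each equally likely, so P = 4 × 21/340 = 21/85.

21/85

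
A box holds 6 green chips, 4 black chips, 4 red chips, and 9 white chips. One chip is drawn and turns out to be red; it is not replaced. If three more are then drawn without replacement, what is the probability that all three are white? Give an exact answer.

3/55

With the first chip removed, 9 white remain out of 22.
P = 9/22 × 8/21 × 7/20 = 504/9240 = 3/55.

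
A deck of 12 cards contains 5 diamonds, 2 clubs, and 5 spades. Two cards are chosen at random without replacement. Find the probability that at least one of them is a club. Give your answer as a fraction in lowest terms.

P(no clubs) = 10/12 × 9/11 = 90/132 = 15/22.
P(at least one) = 1 − 15/22 = 7/22.

7/22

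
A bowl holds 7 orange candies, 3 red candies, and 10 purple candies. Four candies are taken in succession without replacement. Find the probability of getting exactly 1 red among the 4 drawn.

8/19

One ordering (red drawn first) has probability 3/20 × 17/19 × 16/18 × 15/17 = 12240/116280 = 2/19.
There are C(4,1) = 4 such orderings, each equally likely, so P = 4 × 2/19 = 8/19.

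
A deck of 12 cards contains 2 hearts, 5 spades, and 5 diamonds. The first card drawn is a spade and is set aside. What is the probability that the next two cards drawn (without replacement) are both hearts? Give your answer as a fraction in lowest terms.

1/55

With the first card removed, 2 hearts remain out of 11.
P = 2/11 × 1/10 = 2/110 = 1/55.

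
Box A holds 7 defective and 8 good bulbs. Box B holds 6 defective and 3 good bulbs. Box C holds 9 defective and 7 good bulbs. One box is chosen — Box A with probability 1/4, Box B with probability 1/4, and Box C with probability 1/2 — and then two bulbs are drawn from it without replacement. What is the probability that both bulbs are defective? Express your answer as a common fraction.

From Box A: P(both defective) = (7/15)(6/14) = 1/5.
From Box B: P(both defective) = (6/9)(5/8) = 5/12.
From Box C: P(both defective) = (9/16)(8/15) = 3/10.
Total probability = (1/4)(1/5) + (1/4)(5/12) + (1/2)(3/10) = 73/240.

73/240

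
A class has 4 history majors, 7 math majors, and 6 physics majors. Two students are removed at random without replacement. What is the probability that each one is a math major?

P(every draw is a math major) = 7/17 × 6/16 = 42/272 = 21/136.

21/136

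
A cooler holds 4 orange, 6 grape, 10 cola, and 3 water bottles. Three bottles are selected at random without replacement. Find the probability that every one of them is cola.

P(every draw is cola) = 10/23 × 9/22 × 8/21 = 720/10626 = 120/1771.

120/1771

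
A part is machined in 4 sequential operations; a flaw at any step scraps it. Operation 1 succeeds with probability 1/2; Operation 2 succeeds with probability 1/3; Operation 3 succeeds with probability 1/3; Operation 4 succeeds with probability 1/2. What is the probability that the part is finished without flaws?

1/36

Multiplying along the chain,
P = 1/2 × 1/3 × 1/3 × 1/2 = 1/36.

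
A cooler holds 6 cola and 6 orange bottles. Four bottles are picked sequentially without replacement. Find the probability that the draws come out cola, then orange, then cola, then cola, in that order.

Multiply the probability of each draw given the previous ones:
P = 6/12 × 6/11 × 5/10 × 4/9 = 720/11880 = 2/33.

2/33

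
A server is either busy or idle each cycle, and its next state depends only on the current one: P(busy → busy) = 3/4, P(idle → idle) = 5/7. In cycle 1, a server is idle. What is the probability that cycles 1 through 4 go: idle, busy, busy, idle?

3/56

Cycle 1 is given. For each transition, use the conditional probability from the current state:
P(busy | idle) = 2/7; P(busy | busy) = 3/4; P(idle | busy) = 1/4.
P = 2/7 × 3/4 × 1/4 = 6/112 = 3/56.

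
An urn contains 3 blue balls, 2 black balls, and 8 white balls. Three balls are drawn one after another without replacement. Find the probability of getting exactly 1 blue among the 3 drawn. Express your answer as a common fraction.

One ordering (blue drawn first) has probability 3/13 × 10/12 × 9/11 = 270/1716 = 45/286.
There are C(3,1) = 3 such orderings, each equally likely, so P = 3 × 45/286 = 135/286.

135/286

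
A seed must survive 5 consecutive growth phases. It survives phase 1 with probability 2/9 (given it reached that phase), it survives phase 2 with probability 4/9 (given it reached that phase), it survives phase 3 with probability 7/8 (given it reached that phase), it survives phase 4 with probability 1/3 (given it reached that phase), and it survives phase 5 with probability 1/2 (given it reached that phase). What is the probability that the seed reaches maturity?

7/486

Each stage is reached only if all earlier stages succeed, so
P = 2/9 × 4/9 × 7/8 × 1/3 × 1/2 = 56/3888 = 7/486.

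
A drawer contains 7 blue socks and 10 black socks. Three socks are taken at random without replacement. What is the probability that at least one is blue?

14/17

P(no blue) = 10/17 × 9/16 × 8/15 = 720/4080 = 3/17.
P(at least one) = 1 − 3/17 = 14/17.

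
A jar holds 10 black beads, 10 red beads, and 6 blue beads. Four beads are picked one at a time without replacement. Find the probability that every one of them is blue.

P = 6/26 × 5/25 × 4/24 × 3/23 = 360/358800 = 3/2990.

3/2990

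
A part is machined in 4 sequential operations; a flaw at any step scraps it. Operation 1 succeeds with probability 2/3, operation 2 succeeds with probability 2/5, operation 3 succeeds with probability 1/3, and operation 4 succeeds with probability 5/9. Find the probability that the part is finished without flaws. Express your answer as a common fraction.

Each stage is reached only if all earlier stages succeed, so
P = 2/3 × 2/5 × 1/3 × 5/9 = 20/405 = 4/81.

4/81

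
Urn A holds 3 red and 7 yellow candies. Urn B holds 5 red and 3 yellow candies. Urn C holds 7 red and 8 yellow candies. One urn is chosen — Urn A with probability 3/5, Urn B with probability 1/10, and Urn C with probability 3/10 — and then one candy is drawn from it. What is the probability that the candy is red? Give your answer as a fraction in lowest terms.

From Urn A: P(red) = 3/10.
From Urn B: P(red) = 5/8.
From Urn C: P(red) = 7/15.
Total probability = (3/5)(3/10) + (1/10)(5/8) + (3/10)(7/15) = 153/400.

153/400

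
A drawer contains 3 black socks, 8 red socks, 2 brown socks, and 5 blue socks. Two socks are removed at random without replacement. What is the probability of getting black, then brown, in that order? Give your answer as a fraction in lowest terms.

1/51

Each draw changes the counts, so multiply the conditional probabilities along the sequence:
P = 3/18 × 2/17 = 6/306 = 1/51.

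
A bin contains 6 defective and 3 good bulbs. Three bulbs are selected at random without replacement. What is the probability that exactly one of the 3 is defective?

3/14

One ordering (defective drawn first) has probability 6/9 × 3/8 × 2/7 = 36/504 = 1/14.
There are C(3,1) = 3 such orderings, each equally likely, so P = 3 × 1/14 = 3/14.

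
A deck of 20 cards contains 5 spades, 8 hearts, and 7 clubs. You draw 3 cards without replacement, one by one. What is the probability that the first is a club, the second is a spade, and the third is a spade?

Multiply the probability of each draw given the previous ones:
P = 7/20 × 5/19 × 4/18 = 140/6840 = 7/342.

7/342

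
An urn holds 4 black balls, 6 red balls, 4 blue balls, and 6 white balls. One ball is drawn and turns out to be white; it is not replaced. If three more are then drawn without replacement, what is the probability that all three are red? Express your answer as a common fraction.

With the first ball removed, 6 red remain out of 19.
P = 6/19 × 5/18 × 4/17 = 120/5814 = 20/969.

20/969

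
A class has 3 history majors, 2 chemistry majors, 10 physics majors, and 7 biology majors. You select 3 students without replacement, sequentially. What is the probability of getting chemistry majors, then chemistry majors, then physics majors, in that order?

Multiply the probability of each draw given the previous ones:
P = 2/22 × 1/21 × 10/20 = 20/9240 = 1/462.

1/462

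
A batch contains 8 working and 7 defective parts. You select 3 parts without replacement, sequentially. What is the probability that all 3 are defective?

P(all defective) = 7/15 × 6/14 × 5/13 = 210/2730 = 1/13.

1/13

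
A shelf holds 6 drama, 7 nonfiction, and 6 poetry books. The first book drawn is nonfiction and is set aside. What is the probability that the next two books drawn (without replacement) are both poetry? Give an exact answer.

5/51

After the first draw, 6 of the remaining 18 books are poetry.
P = 6/18 × 5/17 = 30/306 = 5/51.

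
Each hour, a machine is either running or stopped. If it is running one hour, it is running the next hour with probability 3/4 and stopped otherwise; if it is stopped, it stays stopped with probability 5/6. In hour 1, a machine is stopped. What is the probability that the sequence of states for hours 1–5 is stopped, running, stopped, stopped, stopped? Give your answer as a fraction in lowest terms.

Hour 1 is given. For each transition, use the conditional probability from the current state:
P(running | stopped) = 1/6; P(stopped | running) = 1/4; P(stopped | stopped) = 5/6; P(stopped | stopped) = 5/6.
P = 1/6 × 1/4 × 5/6 × 5/6 = 25/864.

25/864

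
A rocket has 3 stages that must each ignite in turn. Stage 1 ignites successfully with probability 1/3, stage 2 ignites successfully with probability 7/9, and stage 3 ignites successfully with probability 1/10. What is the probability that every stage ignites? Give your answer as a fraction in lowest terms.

Multiplying along the chain,
P = 1/3 × 7/9 × 1/10 = 7/270.

7/270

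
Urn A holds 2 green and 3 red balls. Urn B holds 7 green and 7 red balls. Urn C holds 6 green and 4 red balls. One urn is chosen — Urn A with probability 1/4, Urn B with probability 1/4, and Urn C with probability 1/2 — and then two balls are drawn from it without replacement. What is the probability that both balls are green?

389/1560

From Urn A: P(both green) = (2/5)(1/4) = 1/10.
From Urn B: P(both green) = (7/14)(6/13) = 3/13.
From Urn C: P(both green) = (6/10)(5/9) = 1/3.
Total probability = (1/4)(1/10) + (1/4)(3/13) + (1/2)(1/3) = 389/1560.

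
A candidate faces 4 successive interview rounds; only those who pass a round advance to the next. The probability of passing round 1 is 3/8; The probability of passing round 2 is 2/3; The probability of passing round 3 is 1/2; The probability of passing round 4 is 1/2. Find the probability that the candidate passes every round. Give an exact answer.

The events are sequential, so multiply the conditional probabilities:
P = 3/8 × 2/3 × 1/2 × 1/2 = 6/96 = 1/16.

1/16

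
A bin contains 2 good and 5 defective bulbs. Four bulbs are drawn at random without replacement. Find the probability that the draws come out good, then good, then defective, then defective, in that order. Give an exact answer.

Multiply the probability of each draw given the previous ones:
P = 2/7 × 1/6 × 5/5 × 4/4 = 40/840 = 1/21.

1/21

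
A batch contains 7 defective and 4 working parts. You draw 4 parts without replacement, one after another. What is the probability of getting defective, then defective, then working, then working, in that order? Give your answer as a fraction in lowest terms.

7/110

Each draw changes the counts, so multiply the conditional probabilities along the sequence:
P = 7/11 × 6/10 × 4/9 × 3/8 = 504/7920 = 7/110.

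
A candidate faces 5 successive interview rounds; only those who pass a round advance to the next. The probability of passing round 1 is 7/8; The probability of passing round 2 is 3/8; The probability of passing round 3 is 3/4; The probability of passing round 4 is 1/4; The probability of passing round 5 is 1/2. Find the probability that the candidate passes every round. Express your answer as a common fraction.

The events are sequential, so multiply the conditional probabilities:
P = 7/8 × 3/8 × 3/4 × 1/4 × 1/2 = 63/2048.

63/2048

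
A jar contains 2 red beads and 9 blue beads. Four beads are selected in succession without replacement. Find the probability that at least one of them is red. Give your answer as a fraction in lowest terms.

P(no red) = 9/11 × 8/10 × 7/9 × 6/8 = 3024/7920 = 21/55.
P(at least one) = 1 − 21/55 = 34/55.

34/55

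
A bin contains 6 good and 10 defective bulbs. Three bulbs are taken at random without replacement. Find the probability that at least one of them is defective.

P(no defective) = 6/16 × 5/15 × 4/14 = 120/3360 = 1/28.
P(at least one) = 1 − 1/28 = 27/28.

27/28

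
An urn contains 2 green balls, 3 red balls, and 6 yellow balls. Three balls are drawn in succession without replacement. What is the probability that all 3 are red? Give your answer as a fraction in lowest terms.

P(every draw is red) = 3/11 × 2/10 × 1/9 = 6/990 = 1/165.

1/165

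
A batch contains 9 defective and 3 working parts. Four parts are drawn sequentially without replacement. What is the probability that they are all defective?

14/55

P(all defective) = 9/12 × 8/11 × 7/10 × 6/9 = 3024/11880 = 14/55.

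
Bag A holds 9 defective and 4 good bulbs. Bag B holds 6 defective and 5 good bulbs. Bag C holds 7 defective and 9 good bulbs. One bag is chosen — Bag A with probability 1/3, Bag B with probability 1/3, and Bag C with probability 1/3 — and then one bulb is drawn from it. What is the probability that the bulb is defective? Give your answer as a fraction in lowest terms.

From Bag A: P(defective) = 9/13.
From Bag B: P(defective) = 6/11.
From Bag C: P(defective) = 7/16.
Total probability = (1/3)(9/13) + (1/3)(6/11) + (1/3)(7/16) = 3833/6864.

3833/6864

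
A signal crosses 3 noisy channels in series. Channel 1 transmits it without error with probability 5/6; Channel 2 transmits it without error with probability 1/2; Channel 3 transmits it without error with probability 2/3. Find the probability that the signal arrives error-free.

5/18

Each stage is reached only if all earlier stages succeed, so
P = 5/6 × 1/2 × 2/3 = 10/36 = 5/18.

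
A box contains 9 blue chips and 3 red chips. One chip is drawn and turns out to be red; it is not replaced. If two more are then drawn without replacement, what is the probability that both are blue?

After the first draw, 9 of the remaining 11 chips are blue.
P = 9/11 × 8/10 = 72/110 = 36/55.

36/55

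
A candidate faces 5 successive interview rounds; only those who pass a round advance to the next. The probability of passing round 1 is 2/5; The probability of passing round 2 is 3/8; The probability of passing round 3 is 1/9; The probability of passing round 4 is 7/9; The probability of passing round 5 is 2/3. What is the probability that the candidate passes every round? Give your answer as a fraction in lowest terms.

7/810

Each stage is reached only if all earlier stages succeed, so
P = 2/5 × 3/8 × 1/9 × 7/9 × 2/3 = 84/9720 = 7/810.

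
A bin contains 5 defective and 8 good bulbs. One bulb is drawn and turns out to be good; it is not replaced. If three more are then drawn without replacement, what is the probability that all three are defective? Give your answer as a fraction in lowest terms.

1/22

After the first draw, 5 of the remaining 12 bulbs are defective.
P = 5/12 × 4/11 × 3/10 = 60/1320 = 1/22.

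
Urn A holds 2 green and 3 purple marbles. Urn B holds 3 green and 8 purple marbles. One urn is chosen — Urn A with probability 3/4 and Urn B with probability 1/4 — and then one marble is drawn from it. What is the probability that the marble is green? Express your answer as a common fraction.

From Urn A: P(green) = 2/5.
From Urn B: P(green) = 3/11.
Total probability = (3/4)(2/5) + (1/4)(3/11) = 81/220.

81/220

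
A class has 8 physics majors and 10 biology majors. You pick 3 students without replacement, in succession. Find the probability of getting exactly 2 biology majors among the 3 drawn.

15/34

One ordering (biology majors drawn first) has probability 10/18 × 9/17 × 8/16 = 720/4896 = 5/34.
There are C(3,2) = 3 such orderings, each equally likely, so P = 3 × 5/34 = 15/34.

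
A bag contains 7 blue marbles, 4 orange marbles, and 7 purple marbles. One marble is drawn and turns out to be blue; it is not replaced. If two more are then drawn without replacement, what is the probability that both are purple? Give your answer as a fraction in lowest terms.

21/136

With the first marble removed, 7 purple remain out of 17.
P = 7/17 × 6/16 = 42/272 = 21/136.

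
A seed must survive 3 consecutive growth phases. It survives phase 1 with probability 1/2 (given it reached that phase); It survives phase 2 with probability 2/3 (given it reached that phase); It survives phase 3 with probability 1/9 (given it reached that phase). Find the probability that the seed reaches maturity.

1/27

Each stage is reached only if all earlier stages succeed, so
P = 1/2 × 2/3 × 1/9 = 2/54 = 1/27.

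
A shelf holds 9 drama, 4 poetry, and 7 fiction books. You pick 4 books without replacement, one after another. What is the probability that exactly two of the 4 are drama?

One ordering (drama drawn first) has probability 9/20 × 8/19 × 11/18 × 10/17 = 7920/116280 = 22/323.
There are C(4,2) = 6 such orderings, each equally likely, so P = 6 × 22/323 = 132/323.

132/323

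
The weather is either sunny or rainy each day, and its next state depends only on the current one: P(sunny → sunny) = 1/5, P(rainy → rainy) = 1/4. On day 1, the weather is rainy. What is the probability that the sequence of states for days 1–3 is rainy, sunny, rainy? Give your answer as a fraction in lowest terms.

3/5

Day 1 is given. For each transition, use the conditional probability from the current state:
P(sunny | rainy) = 3/4; P(rainy | sunny) = 4/5.
P = 3/4 × 4/5 = 12/20 = 3/5.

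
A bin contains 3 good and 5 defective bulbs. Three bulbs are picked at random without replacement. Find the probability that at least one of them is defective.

P(no defective) = 3/8 × 2/7 × 1/6 = 6/336 = 1/56.
P(at least one) = 1 − 1/56 = 55/56.

55/56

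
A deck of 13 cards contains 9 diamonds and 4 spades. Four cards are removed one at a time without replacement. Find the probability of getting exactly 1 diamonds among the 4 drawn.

36/715

One ordering (a diamond drawn first) has probability 9/13 × 4/12 × 3/11 × 2/10 = 216/17160 = 9/715.
There are C(4,1) = 4 such orderings, each equally likely, so P = 4 × 9/715 = 36/715.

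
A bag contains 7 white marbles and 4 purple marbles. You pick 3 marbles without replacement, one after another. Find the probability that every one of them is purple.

P(all purple) = 4/11 × 3/10 × 2/9 = 24/990 = 4/165.

4/165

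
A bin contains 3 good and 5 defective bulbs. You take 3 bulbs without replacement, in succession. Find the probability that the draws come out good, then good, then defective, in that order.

Multiply the probability of each draw given the previous ones:
P = 3/8 × 2/7 × 5/6 = 30/336 = 5/56.

5/56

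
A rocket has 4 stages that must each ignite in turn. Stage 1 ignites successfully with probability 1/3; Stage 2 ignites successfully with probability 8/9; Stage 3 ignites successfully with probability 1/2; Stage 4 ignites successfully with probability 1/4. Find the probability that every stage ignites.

1/27

The events are sequential, so multiply the conditional probabilities:
P = 1/3 × 8/9 × 1/2 × 1/4 = 8/216 = 1/27.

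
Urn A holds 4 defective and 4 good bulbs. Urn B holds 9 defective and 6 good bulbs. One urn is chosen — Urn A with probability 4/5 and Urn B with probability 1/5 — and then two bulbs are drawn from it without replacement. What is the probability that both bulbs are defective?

From Urn A: P(both defective) = (4/8)(3/7) = 3/14.
From Urn B: P(both defective) = (9/15)(8/14) = 12/35.
Total probability = (4/5)(3/14) + (1/5)(12/35) = 6/25.

6/25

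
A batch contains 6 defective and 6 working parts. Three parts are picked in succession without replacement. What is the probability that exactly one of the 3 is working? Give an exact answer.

One ordering (working drawn first) has probability 6/12 × 6/11 × 5/10 = 180/1320 = 3/22.
There are C(3,1) = 3 such orderings, each equally likely, so P = 3 × 3/22 = 9/22.

9/22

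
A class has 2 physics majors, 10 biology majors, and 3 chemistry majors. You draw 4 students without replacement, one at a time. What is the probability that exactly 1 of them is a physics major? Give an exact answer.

44/105

One ordering (a physics major drawn first) has probability 2/15 × 13/14 × 12/13 × 11/12 = 3432/32760 = 11/105.
There are C(4,1) = 4 such orderings, each equally likely, so P = 4 × 11/105 = 44/105.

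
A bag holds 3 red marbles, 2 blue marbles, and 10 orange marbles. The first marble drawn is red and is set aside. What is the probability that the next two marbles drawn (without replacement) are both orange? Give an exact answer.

45/91

After the first draw, 10 of the remaining 14 marbles are orange.
P = 10/14 × 9/13 = 90/182 = 45/91.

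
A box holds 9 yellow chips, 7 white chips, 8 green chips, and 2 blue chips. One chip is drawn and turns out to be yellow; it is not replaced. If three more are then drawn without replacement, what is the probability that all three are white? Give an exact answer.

7/460

With the first chip removed, 7 white remain out of 25.
P = 7/25 × 6/24 × 5/23 = 210/13800 = 7/460.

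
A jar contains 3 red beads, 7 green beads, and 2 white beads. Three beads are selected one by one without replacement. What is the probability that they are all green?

7/44

P = 7/12 × 6/11 × 5/10 = 210/1320 = 7/44.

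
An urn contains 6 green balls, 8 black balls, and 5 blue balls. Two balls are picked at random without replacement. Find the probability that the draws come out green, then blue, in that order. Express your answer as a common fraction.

Each draw changes the counts, so multiply the conditional probabilities along the sequence:
P = 6/19 × 5/18 = 30/342 = 5/57.

5/57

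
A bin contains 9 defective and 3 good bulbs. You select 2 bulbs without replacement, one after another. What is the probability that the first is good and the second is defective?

Multiply the probability of each draw given the previous ones:
P = 3/12 × 9/11 = 27/132 = 9/44.

9/44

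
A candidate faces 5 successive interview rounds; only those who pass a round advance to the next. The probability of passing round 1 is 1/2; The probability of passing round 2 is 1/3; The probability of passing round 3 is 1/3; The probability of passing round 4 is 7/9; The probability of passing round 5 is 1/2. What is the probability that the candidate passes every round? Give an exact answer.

Multiplying along the chain,
P = 1/2 × 1/3 × 1/3 × 7/9 × 1/2 = 7/324.

7/324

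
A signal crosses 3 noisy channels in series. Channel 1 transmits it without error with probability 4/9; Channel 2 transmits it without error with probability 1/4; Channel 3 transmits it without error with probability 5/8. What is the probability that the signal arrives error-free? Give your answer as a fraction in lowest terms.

5/72

The events are sequential, so multiply the conditional probabilities:
P = 4/9 × 1/4 × 5/8 = 20/288 = 5/72.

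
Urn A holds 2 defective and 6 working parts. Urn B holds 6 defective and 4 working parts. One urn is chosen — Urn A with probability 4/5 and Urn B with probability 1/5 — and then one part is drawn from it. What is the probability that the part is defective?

From Urn A: P(defective) = 2/8.
From Urn B: P(defective) = 6/10.
Total probability = (4/5)(2/8) + (1/5)(6/10) = 8/25.

8/25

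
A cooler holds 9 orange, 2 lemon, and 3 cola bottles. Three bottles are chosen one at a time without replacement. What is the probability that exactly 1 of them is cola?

One ordering (cola drawn first) has probability 3/14 × 11/13 × 10/12 = 330/2184 = 55/364.
There are C(3,1) = 3 such orderings, each equally likely, so P = 3 × 55/364 = 165/364.

165/364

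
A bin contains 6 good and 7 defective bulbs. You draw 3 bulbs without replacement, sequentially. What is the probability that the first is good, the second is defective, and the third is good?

Chain rule:
P = 6/13 × 7/12 × 5/11 = 210/1716 = 35/286.

35/286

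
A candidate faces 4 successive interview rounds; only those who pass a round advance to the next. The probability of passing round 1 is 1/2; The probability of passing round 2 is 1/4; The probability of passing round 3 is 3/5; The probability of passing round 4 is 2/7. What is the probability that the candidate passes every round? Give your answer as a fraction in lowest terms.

3/140

Multiplying along the chain,
P = 1/2 × 1/4 × 3/5 × 2/7 = 6/280 = 3/140.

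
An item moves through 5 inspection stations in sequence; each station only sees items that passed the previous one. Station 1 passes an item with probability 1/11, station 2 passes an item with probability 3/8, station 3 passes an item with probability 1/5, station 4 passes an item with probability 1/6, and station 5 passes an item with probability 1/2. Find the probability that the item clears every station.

Each stage is reached only if all earlier stages succeed, so
P = 1/11 × 3/8 × 1/5 × 1/6 × 1/2 = 3/5280 = 1/1760.

1/1760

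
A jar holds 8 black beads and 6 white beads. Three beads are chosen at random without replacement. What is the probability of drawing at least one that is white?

11/13

P(no white) = 8/14 × 7/13 × 6/12 = 336/2184 = 2/13.
P(at least one) = 1 − 2/13 = 11/13.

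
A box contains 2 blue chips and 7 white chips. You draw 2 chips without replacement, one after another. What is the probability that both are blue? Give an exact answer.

1/36

P = 2/9 × 1/8 = 2/72 = 1/36.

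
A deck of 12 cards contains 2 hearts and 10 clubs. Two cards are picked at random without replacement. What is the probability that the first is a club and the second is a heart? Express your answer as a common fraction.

5/33

Each draw changes the counts, so multiply the conditional probabilities along the sequence:
P = 10/12 × 2/11 = 20/132 = 5/33.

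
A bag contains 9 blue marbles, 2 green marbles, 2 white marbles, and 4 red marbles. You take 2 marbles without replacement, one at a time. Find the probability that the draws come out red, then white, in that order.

1/34

Chain rule:
P = 4/17 × 2/16 = 8/272 = 1/34.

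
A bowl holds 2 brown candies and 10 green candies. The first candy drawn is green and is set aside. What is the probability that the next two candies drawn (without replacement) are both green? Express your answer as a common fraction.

After the first draw, 9 of the remaining 11 candies are green.
P = 9/11 × 8/10 = 72/110 = 36/55.

36/55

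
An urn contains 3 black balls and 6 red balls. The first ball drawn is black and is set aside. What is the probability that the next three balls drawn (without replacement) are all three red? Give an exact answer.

5/14

With the first ball removed, 6 red remain out of 8.
P = 6/8 × 5/7 × 4/6 = 120/336 = 5/14.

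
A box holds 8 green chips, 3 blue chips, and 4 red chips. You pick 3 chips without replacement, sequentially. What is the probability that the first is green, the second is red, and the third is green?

Multiply the probability of each draw given the previous ones:
P = 8/15 × 4/14 × 7/13 = 224/2730 = 16/195.

16/195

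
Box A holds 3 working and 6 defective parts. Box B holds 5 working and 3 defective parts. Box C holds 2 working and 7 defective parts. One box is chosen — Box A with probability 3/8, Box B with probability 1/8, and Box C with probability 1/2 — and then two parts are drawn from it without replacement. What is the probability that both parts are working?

181/2016

From Box A: P(both working) = (3/9)(2/8) = 1/12.
From Box B: P(both working) = (5/8)(4/7) = 5/14.
From Box C: P(both working) = (2/9)(1/8) = 1/36.
Total probability = (3/8)(1/12) + (1/8)(5/14) + (1/2)(1/36) = 181/2016.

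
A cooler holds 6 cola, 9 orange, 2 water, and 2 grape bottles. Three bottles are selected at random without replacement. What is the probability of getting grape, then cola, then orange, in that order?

6/323

Chain rule:
P = 2/19 × 6/18 × 9/17 = 108/5814 = 6/323.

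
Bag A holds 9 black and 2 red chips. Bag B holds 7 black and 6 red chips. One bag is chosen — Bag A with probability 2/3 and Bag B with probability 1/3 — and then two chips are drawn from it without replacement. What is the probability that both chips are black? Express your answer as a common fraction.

2257/4290

From Bag A: P(both black) = (9/11)(8/10) = 36/55.
From Bag B: P(both black) = (7/13)(6/12) = 7/26.
Total probability = (2/3)(36/55) + (1/3)(7/26) = 2257/4290.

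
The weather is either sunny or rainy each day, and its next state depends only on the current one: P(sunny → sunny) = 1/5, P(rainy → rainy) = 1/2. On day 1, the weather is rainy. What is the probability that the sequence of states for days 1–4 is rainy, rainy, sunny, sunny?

Day 1 is given. For each transition, use the conditional probability from the current state:
P(rainy | rainy) = 1/2; P(sunny | rainy) = 1/2; P(sunny | sunny) = 1/5.
P = 1/2 × 1/2 × 1/5 = 1/20.

1/20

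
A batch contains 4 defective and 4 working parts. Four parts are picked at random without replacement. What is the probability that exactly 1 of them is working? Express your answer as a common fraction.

8/35

One ordering (working drawn first) has probability 4/8 × 4/7 × 3/6 × 2/5 = 96/1680 = 2/35.
There are C(4,1) = 4 such orderings, each equally likely, so P = 4 × 2/35 = 8/35.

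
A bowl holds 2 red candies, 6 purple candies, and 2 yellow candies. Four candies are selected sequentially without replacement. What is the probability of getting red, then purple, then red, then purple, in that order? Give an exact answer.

1/84

Multiply the probability of each draw given the previous ones:
P = 2/10 × 6/9 × 1/8 × 5/7 = 60/5040 = 1/84.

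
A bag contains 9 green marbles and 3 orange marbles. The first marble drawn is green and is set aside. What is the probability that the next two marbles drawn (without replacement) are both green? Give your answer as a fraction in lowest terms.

28/55

With the first marble removed, 8 green remain out of 11.
P = 8/11 × 7/10 = 56/110 = 28/55.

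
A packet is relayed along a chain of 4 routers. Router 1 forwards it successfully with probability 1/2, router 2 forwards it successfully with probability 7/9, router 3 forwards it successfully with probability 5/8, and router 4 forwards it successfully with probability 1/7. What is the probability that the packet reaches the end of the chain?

Multiplying along the chain,
P = 1/2 × 7/9 × 5/8 × 1/7 = 35/1008 = 5/144.

5/144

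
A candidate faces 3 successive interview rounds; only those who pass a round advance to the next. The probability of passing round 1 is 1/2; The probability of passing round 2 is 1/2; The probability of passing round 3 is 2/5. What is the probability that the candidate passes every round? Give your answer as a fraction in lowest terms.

1/10

The events are sequential, so multiply the conditional probabilities:
P = 1/2 × 1/2 × 2/5 = 2/20 = 1/10.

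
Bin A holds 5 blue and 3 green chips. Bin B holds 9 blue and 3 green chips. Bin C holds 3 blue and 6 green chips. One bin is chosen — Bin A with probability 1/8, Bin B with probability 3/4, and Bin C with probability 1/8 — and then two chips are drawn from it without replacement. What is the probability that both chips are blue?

3431/7392

From Bin A: P(both blue) = (5/8)(4/7) = 5/14.
From Bin B: P(both blue) = (9/12)(8/11) = 6/11.
From Bin C: P(both blue) = (3/9)(2/8) = 1/12.
Total probability = (1/8)(5/14) + (3/4)(6/11) + (1/8)(1/12) = 3431/7392.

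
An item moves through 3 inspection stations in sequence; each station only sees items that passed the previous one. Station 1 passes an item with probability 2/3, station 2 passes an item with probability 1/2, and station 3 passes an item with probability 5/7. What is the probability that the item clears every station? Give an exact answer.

5/21

Each stage is reached only if all earlier stages succeed, so
P = 2/3 × 1/2 × 5/7 = 10/42 = 5/21.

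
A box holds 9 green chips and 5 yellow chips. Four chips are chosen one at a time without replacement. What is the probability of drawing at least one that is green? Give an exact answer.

P(no green) = 5/14 × 4/13 × 3/12 × 2/11 = 120/24024 = 5/1001.
P(at least one) = 1 − 5/1001 = 996/1001.

996/1001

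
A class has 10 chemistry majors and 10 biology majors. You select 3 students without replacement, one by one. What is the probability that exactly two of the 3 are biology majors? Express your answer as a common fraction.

15/38

One ordering (biology majors drawn first) has probability 10/20 × 9/19 × 10/18 = 900/6840 = 5/38.
There are C(3,2) = 3 such orderings, each equally likely, so P = 3 × 5/38 = 15/38.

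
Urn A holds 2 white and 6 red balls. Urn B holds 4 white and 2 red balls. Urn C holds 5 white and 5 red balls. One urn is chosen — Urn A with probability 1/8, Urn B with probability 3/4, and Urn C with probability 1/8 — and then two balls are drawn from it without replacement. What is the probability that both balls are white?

3349/10080

From Urn A: P(both white) = (2/8)(1/7) = 1/28.
From Urn B: P(both white) = (4/6)(3/5) = 2/5.
From Urn C: P(both white) = (5/10)(4/9) = 2/9.
Total probability = (1/8)(1/28) + (3/4)(2/5) + (1/8)(2/9) = 3349/10080.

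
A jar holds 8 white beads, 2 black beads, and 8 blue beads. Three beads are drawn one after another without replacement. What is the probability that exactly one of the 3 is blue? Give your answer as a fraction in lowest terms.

15/34

One ordering (blue drawn first) has probability 8/18 × 10/17 × 9/16 = 720/4896 = 5/34.
There are C(3,1) = 3 such orderings, each equally likely, so P = 3 × 5/34 = 15/34.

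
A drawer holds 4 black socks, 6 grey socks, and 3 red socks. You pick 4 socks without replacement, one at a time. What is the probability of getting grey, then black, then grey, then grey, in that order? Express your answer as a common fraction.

Chain rule:
P = 6/13 × 4/12 × 5/11 × 4/10 = 480/17160 = 4/143.

4/143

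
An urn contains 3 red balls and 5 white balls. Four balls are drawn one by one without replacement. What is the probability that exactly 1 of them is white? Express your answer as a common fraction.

One ordering (white drawn first) has probability 5/8 × 3/7 × 2/6 × 1/5 = 30/1680 = 1/56.
There are C(4,1) = 4 such orderings, each equally likely, so P = 4 × 1/56 = 1/14.

1/14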